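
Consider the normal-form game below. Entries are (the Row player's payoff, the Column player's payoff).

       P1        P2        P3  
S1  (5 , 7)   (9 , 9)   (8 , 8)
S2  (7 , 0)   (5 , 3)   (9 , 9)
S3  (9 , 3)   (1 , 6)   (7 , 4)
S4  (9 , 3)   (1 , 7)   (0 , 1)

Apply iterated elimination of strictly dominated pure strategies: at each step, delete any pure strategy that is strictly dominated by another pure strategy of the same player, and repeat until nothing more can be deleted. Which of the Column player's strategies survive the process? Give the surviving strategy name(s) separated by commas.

The Column player's strategy P1 is strictly dominated by P2 (S1: 9>7, S2: 3>0, S3: 6>3, S4: 7>3) and is removed.
Row S3 is eliminated: S1 beats it against every remaining column (P2: 9>1, P3: 8>7).
Row S4 is eliminated: S1 beats it against every remaining column (P2: 9>1, P3: 8>0).
Among the remaining strategies, none is strictly dominated by another pure strategy of the same player, so the elimination stops.
Surviving strategies — the Row player: {S1, S2}; the Column player: {P2, P3}.

P2, P3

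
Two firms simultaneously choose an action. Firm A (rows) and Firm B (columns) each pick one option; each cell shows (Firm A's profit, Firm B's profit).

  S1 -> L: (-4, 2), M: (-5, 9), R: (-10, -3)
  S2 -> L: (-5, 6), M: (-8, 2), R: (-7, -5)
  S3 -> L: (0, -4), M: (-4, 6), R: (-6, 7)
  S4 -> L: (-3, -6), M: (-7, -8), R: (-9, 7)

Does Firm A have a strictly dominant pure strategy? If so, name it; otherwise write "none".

S3

S3 vs S1: L: 0>-4, M: -4>-5, R: -6>-10.
S3 vs S2: L: 0>-5, M: -4>-8, R: -6>-7.
S3 vs S4: L: 0>-3, M: -4>-7, R: -6>-9.
S3 strictly beats every other strategy against every opponent action, so it is strictly dominant.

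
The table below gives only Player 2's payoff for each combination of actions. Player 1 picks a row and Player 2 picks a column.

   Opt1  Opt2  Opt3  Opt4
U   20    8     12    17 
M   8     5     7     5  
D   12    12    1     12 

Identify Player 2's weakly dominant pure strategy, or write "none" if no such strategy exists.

Opt1 vs Opt2: U: 20>8, M: 8>5, D: 12=12.
Opt1 vs Opt3: U: 20>12, M: 8>7, D: 12>1.
Opt1 vs Opt4: U: 20>17, M: 8>5, D: 12=12.
Opt1 is at least as good as every other strategy against every opponent action, so it is weakly dominant.

Opt1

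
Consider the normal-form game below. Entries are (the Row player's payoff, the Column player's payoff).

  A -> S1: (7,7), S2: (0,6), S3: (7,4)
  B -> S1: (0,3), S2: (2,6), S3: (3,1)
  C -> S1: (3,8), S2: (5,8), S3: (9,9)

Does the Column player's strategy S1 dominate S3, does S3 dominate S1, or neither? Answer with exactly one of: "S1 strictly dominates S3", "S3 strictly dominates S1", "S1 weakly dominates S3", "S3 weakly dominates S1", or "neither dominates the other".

neither dominates the other

S1's payoffs vs S3's, by the Row player's action — A: 7>4, B: 3>1, C: 8<9.
S1 does better at A, B but worse at C; neither strategy dominates the other.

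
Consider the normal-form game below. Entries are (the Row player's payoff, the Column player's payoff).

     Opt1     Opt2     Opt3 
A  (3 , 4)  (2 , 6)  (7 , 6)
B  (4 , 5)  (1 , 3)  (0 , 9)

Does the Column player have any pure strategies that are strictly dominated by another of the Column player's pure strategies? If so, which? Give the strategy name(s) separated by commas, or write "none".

Opt1 is strictly dominated by Opt3 (A: 6>4, B: 9>5).
Opt2 is not dominated — it holds its own against Opt1 at A (6>4); Opt3 at A (6=6).
Opt3: no other strategy beats it everywhere (Opt1 at A (6>4); Opt2 at A (6=6)).

Opt1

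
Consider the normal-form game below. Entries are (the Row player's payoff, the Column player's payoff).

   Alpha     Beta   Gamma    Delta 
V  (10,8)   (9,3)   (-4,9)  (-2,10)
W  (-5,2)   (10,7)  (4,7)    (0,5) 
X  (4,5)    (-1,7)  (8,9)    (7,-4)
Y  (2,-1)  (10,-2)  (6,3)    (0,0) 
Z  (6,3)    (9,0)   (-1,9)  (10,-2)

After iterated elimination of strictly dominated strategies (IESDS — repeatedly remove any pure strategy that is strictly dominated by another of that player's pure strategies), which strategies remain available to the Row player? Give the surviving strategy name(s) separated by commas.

W, X, Y

The Column player's strategy Alpha is strictly dominated by Gamma (V: 9>8, W: 7>2, X: 9>5, Y: 3>-1, Z: 9>3) and is removed.
Row V is eliminated: W beats it against every remaining column (Beta: 10>9, Gamma: 4>-4, Delta: 0>-2).
Column Delta is eliminated: Gamma beats it against every remaining row (W: 7>5, X: 9>-4, Y: 3>0, Z: 9>-2).
The Row player's strategy Z is strictly dominated by W (Beta: 10>9, Gamma: 4>-1) and is removed.
Among the remaining strategies, none is strictly dominated by another pure strategy of the same player, so the elimination stops.
Surviving strategies — the Row player: {W, X, Y}; the Column player: {Beta, Gamma}.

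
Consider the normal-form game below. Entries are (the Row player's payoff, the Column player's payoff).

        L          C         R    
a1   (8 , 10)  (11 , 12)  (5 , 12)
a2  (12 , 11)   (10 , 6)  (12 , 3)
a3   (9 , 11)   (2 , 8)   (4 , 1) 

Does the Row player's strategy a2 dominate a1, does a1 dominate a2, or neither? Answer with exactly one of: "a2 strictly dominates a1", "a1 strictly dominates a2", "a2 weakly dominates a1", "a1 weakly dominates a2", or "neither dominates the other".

a2's payoffs vs a1's, by the Column player's action — L: 12>8, C: 10<11, R: 12>5.
a2 does better at L, R but worse at C; neither strategy dominates the other.

neither dominates the other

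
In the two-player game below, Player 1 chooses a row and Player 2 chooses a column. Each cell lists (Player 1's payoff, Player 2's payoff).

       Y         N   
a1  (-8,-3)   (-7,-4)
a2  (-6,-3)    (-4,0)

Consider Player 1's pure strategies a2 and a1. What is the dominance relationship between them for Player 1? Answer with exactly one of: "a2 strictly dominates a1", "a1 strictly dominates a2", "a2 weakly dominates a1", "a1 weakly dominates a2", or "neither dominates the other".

a2's payoffs vs a1's, by Player 2's action — Y: -6>-8, N: -4>-7.
Every comparison favours a2, so a2 strictly dominates a1.

a2 strictly dominates a1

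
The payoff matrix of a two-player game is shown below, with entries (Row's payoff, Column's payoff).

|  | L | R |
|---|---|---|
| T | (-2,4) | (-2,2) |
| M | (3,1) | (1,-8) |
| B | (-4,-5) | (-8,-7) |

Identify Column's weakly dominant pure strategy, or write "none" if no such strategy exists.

L vs R: T: 4>2, M: 1>-8, B: -5>-7.
L is at least as good as every other strategy against every opponent action, so it is weakly dominant.

L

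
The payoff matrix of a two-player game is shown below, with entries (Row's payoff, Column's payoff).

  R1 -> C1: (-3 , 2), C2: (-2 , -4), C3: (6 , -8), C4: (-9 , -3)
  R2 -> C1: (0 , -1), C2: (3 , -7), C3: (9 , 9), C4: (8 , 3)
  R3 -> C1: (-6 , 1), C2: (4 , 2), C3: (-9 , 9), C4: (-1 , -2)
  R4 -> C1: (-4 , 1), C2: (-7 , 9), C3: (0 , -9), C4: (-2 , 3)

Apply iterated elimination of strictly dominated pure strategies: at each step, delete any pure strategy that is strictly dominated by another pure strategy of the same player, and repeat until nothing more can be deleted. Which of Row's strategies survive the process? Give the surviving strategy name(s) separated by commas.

Row's strategy R1 is strictly dominated by R2 (C1: 0>-3, C2: 3>-2, C3: 9>6, C4: 8>-9) and is removed.
For Row, R2 strictly dominates R4 on the remaining columns (C1: 0>-4, C2: 3>-7, C3: 9>0, C4: 8>-2); eliminate R4.
Column C1 is eliminated: C3 beats it against every remaining row (R2: 9>-1, R3: 9>1).
For Column, C3 strictly dominates C2 on the remaining rows (R2: 9>-7, R3: 9>2); eliminate C2.
For Row, R2 strictly dominates R3 on the remaining columns (C3: 9>-9, C4: 8>-1); eliminate R3.
Column C4 is eliminated: C3 beats it against every remaining row (R2: 9>3).
Among the remaining strategies, none is strictly dominated by another pure strategy of the same player, so the elimination stops.
Surviving strategies — Row: {R2}; Column: {C3}.

R2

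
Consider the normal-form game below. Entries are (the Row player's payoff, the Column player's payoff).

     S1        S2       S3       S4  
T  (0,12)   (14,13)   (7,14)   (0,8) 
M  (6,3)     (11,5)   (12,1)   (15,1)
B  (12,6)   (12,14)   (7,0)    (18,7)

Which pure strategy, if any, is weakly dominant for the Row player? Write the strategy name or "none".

none

T fails to dominate M at S1 (0<6).
M fails to dominate T at S2 (11<14).
B fails to dominate T at S2 (12<14).
No single strategy dominates all the others.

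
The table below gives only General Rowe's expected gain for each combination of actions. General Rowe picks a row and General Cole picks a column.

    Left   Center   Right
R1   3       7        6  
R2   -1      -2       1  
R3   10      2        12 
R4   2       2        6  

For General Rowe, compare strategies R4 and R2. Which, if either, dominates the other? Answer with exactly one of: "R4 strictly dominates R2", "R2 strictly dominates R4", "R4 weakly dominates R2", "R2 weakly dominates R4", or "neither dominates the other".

Compare R4 to R2 across each opponent action: Left: 2>-1, Center: 2>-2, Right: 6>1.
Every comparison favours R4, so R4 strictly dominates R2.

R4 strictly dominates R2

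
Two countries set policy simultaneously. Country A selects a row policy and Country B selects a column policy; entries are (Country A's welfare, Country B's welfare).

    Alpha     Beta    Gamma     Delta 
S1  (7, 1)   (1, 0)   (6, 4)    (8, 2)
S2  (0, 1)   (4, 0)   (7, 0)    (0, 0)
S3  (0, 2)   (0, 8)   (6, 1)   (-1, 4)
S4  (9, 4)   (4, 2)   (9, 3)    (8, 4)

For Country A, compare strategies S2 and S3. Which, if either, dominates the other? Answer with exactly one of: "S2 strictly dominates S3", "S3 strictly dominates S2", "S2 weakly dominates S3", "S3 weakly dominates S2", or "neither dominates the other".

S2's payoffs vs S3's, by Country B's action — Alpha: 0=0, Beta: 4>0, Gamma: 7>6, Delta: 0>-1.
S2 is at least as good everywhere and strictly better somewhere (tied only at Alpha), so S2 weakly but not strictly dominates S3.

S2 weakly dominates S3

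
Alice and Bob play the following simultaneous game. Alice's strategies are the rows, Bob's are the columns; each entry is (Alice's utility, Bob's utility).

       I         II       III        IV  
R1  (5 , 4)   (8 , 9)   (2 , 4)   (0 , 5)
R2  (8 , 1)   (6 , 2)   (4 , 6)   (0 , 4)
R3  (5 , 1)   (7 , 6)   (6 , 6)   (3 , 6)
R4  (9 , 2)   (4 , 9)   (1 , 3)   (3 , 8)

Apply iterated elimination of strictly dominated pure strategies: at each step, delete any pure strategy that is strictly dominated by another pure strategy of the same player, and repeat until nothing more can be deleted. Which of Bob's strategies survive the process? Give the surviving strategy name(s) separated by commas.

Column I is eliminated: II beats it against every remaining row (R1: 9>4, R2: 2>1, R3: 6>1, R4: 9>2).
Row R2 is eliminated: R3 beats it against every remaining column (II: 7>6, III: 6>4, IV: 3>0).
Among the remaining strategies, none is strictly dominated by another pure strategy of the same player, so the elimination stops.
Surviving strategies — Alice: {R1, R3, R4}; Bob: {II, III, IV}.

II, III, IV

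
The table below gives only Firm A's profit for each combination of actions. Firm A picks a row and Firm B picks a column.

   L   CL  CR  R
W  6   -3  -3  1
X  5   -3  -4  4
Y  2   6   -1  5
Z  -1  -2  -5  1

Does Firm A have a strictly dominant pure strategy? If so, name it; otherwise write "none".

W fails to dominate X at CL (-3=-3).
X fails to dominate W at L (5<6).
Y fails to dominate W at L (2<6).
Z fails to dominate W at L (-1<6).
No single strategy dominates all the others.

none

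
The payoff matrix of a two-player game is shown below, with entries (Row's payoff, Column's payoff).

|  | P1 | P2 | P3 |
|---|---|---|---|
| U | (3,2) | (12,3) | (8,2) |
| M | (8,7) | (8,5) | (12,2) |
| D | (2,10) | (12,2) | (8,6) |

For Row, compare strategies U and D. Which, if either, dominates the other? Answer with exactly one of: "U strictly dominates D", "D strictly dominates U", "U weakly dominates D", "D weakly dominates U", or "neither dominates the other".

U's payoffs vs D's, by Column's action — P1: 3>2, P2: 12=12, P3: 8=8.
U is at least as good everywhere and strictly better somewhere (tied only at P2, P3), so U weakly but not strictly dominates D.

U weakly dominates D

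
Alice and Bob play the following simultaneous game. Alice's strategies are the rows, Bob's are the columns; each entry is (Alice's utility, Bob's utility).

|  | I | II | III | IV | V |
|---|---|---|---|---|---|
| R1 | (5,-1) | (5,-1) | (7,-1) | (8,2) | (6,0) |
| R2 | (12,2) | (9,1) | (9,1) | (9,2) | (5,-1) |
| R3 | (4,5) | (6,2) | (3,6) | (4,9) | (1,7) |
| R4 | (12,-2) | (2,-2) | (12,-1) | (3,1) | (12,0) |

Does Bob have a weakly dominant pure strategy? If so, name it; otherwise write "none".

IV

IV vs I: R1: 2>-1, R2: 2=2, R3: 9>5, R4: 1>-2.
IV vs II: R1: 2>-1, R2: 2>1, R3: 9>2, R4: 1>-2.
IV vs III: R1: 2>-1, R2: 2>1, R3: 9>6, R4: 1>-1.
IV vs V: R1: 2>0, R2: 2>-1, R3: 9>7, R4: 1>0.
IV is at least as good as every other strategy against every opponent action, so it is weakly dominant.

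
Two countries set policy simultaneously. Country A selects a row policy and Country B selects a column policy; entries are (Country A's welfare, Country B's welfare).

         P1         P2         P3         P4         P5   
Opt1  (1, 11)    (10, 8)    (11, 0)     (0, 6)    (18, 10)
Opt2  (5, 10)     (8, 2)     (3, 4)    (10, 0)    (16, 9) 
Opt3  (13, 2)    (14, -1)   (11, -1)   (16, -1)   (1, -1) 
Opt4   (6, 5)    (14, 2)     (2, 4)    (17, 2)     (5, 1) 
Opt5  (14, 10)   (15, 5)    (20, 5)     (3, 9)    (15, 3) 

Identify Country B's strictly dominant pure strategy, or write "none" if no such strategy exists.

P1 vs P2: Opt1: 11>8, Opt2: 10>2, Opt3: 2>-1, Opt4: 5>2, Opt5: 10>5.
P1 vs P3: Opt1: 11>0, Opt2: 10>4, Opt3: 2>-1, Opt4: 5>4, Opt5: 10>5.
P1 vs P4: Opt1: 11>6, Opt2: 10>0, Opt3: 2>-1, Opt4: 5>2, Opt5: 10>9.
P1 vs P5: Opt1: 11>10, Opt2: 10>9, Opt3: 2>-1, Opt4: 5>1, Opt5: 10>3.
P1 strictly beats every other strategy against every opponent action, so it is strictly dominant.

P1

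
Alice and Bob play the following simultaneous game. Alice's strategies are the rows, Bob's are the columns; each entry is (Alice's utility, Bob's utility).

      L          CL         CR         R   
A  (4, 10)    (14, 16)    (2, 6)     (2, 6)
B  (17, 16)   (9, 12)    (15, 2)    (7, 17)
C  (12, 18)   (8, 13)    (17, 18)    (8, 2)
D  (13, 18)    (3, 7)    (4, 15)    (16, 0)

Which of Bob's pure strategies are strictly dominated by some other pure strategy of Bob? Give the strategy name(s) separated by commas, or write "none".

none

L is not dominated — it holds its own against CL at B (16>12); CR at A (10>6); R at A (10>6).
CL is not dominated — it holds its own against L at A (16>10); CR at A (16>6); R at A (16>6).
Nothing dominates CR: L at C (18=18); CL at C (18>13); R at A (6=6).
Nothing dominates R: L at B (17>16); CL at B (17>12); CR at A (6=6).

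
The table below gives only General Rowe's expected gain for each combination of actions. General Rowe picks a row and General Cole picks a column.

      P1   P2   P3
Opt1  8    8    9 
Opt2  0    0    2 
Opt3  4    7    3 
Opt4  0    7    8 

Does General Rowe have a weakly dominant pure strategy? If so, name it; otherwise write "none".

Opt1 vs Opt2: P1: 8>0, P2: 8>0, P3: 9>2.
Opt1 vs Opt3: P1: 8>4, P2: 8>7, P3: 9>3.
Opt1 vs Opt4: P1: 8>0, P2: 8>7, P3: 9>8.
Opt1 is at least as good as every other strategy against every opponent action, so it is weakly dominant.

Opt1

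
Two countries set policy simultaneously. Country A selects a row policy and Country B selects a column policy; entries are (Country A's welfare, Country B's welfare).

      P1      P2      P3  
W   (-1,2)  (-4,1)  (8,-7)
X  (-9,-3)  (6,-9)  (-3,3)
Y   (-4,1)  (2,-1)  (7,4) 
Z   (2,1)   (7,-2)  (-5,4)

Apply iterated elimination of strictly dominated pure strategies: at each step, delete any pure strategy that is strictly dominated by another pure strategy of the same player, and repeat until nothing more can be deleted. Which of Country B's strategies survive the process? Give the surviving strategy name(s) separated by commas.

P1, P3

Country B's strategy P2 is strictly dominated by P1 (W: 2>1, X: -3>-9, Y: 1>-1, Z: 1>-2) and is removed.
Row X is eliminated: W beats it against every remaining column (P1: -1>-9, P3: 8>-3).
For Country A, W strictly dominates Y on the remaining columns (P1: -1>-4, P3: 8>7); eliminate Y.
Among the remaining strategies, none is strictly dominated by another pure strategy of the same player, so the elimination stops.
Surviving strategies — Country A: {W, Z}; Country B: {P1, P3}.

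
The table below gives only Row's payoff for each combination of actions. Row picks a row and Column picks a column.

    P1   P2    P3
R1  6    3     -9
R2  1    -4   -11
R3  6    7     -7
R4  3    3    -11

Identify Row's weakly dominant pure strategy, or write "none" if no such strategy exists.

R3

R3 vs R1: P1: 6=6, P2: 7>3, P3: -7>-9.
R3 vs R2: P1: 6>1, P2: 7>-4, P3: -7>-11.
R3 vs R4: P1: 6>3, P2: 7>3, P3: -7>-11.
R3 is at least as good as every other strategy against every opponent action, so it is weakly dominant.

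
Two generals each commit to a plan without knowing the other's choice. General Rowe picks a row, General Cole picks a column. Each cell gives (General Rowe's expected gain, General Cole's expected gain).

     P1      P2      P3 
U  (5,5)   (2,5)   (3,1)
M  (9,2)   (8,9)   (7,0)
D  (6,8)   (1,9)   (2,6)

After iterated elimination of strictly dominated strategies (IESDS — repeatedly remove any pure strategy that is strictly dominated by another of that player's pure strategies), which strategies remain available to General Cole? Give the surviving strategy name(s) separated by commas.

P2

Row U is eliminated: M beats it against every remaining column (P1: 9>5, P2: 8>2, P3: 7>3).
Row D is eliminated: M beats it against every remaining column (P1: 9>6, P2: 8>1, P3: 7>2).
For General Cole, P2 strictly dominates P1 on the remaining rows (M: 9>2); eliminate P1.
Column P3 is eliminated: P2 beats it against every remaining row (M: 9>0).
Among the remaining strategies, none is strictly dominated by another pure strategy of the same player, so the elimination stops.
Surviving strategies — General Rowe: {M}; General Cole: {P2}.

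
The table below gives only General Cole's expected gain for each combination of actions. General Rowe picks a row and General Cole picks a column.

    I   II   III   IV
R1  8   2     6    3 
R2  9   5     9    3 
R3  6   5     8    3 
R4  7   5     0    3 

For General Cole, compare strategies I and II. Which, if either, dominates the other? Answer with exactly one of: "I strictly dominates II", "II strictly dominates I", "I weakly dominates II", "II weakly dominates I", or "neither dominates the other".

I strictly dominates II

I's payoffs vs II's, by General Rowe's action — R1: 8>2, R2: 9>5, R3: 6>5, R4: 7>5.
Every comparison favours I, so I strictly dominates II.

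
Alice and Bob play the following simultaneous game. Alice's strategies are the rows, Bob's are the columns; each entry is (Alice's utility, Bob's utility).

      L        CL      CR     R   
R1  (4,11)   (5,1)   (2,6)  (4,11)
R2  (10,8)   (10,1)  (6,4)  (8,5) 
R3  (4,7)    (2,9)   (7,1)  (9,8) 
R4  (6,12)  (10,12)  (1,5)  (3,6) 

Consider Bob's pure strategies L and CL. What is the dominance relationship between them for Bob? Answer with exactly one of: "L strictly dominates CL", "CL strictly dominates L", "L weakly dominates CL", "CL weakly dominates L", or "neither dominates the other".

neither dominates the other

L's payoffs vs CL's, by Alice's action — R1: 11>1, R2: 8>1, R3: 7<9, R4: 12=12.
L does better at R1, R2 but worse at R3; neither strategy dominates the other.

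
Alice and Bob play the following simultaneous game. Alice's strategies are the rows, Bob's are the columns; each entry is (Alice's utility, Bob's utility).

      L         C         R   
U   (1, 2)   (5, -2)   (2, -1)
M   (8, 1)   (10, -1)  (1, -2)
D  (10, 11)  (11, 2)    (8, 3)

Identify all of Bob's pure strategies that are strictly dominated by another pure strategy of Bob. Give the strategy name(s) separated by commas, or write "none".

C, R

Nothing dominates L: C at U (2>-2); R at U (2>-1).
L strictly dominates C — U: 2>-2, M: 1>-1, D: 11>2.
R is strictly dominated by L (U: 2>-1, M: 1>-2, D: 11>3).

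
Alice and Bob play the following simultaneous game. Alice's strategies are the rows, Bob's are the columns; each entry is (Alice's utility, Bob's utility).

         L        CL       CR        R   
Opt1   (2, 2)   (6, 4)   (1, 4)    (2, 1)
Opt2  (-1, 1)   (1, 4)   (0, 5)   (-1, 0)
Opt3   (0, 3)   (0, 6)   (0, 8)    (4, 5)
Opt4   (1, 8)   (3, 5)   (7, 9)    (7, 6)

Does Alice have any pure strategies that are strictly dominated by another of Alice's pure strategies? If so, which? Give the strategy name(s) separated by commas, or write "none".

Opt2, Opt3

Opt1: no other strategy beats it everywhere (Opt2 at L (2>-1); Opt3 at L (2>0); Opt4 at L (2>1)).
Opt1 strictly dominates Opt2 — L: 2>-1, CL: 6>1, CR: 1>0, R: 2>-1.
Opt4 strictly dominates Opt3 — L: 1>0, CL: 3>0, CR: 7>0, R: 7>4.
Opt4 is not dominated — it holds its own against Opt1 at CR (7>1); Opt2 at L (1>-1); Opt3 at L (1>0).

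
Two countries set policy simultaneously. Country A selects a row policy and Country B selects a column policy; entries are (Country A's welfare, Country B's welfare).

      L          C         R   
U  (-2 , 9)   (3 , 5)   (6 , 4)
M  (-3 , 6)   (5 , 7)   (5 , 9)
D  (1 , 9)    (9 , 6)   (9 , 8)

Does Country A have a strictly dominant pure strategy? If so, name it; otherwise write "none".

D vs U: L: 1>-2, C: 9>3, R: 9>6.
D vs M: L: 1>-3, C: 9>5, R: 9>5.
D strictly beats every other strategy against every opponent action, so it is strictly dominant.

D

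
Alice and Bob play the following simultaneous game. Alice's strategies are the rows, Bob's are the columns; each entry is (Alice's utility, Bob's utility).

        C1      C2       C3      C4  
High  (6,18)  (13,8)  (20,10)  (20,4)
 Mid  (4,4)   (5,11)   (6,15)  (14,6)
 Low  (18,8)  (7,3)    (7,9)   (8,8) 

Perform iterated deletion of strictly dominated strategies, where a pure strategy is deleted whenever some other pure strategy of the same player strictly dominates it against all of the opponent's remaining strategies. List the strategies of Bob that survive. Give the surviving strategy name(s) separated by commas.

For Alice, High strictly dominates Mid on the remaining columns (C1: 6>4, C2: 13>5, C3: 20>6, C4: 20>14); eliminate Mid.
Column C2 is eliminated: C1 beats it against every remaining row (High: 18>8, Low: 8>3).
Bob's strategy C4 is strictly dominated by C3 (High: 10>4, Low: 9>8) and is removed.
Among the remaining strategies, none is strictly dominated by another pure strategy of the same player, so the elimination stops.
Surviving strategies — Alice: {High, Low}; Bob: {C1, C3}.

C1, C3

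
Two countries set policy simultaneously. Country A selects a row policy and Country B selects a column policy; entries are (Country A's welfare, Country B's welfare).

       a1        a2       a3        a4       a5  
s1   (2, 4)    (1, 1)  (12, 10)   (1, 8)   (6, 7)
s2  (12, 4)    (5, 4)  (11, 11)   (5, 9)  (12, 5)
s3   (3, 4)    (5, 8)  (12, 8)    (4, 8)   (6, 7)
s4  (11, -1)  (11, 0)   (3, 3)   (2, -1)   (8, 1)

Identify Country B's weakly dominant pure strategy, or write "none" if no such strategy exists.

a3 vs a1: s1: 10>4, s2: 11>4, s3: 8>4, s4: 3>-1.
a3 vs a2: s1: 10>1, s2: 11>4, s3: 8=8, s4: 3>0.
a3 vs a4: s1: 10>8, s2: 11>9, s3: 8=8, s4: 3>-1.
a3 vs a5: s1: 10>7, s2: 11>5, s3: 8>7, s4: 3>1.
a3 is at least as good as every other strategy against every opponent action, so it is weakly dominant.

a3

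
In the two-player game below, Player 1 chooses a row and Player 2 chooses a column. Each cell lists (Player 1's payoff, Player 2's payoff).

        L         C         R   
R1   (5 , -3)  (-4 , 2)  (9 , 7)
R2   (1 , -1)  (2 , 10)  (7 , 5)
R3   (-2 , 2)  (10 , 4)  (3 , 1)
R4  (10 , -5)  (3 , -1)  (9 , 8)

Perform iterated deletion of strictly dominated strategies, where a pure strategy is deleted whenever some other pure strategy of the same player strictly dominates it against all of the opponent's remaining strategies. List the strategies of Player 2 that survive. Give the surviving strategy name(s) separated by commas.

C, R

Player 1's strategy R2 is strictly dominated by R4 (L: 10>1, C: 3>2, R: 9>7) and is removed.
Column L is eliminated: C beats it against every remaining row (R1: 2>-3, R3: 4>2, R4: -1>-5).
Among the remaining strategies, none is strictly dominated by another pure strategy of the same player, so the elimination stops.
Surviving strategies — Player 1: {R1, R3, R4}; Player 2: {C, R}.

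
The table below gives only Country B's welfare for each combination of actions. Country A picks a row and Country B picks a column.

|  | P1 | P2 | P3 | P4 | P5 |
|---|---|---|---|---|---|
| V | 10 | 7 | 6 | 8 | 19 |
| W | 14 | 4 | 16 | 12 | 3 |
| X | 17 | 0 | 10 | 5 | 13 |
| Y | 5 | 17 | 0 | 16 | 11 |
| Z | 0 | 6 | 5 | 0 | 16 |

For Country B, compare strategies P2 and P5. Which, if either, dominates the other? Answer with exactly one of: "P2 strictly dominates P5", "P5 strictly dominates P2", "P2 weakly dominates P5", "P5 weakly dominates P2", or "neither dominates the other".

P2's payoffs vs P5's, by Country A's action — V: 7<19, W: 4>3, X: 0<13, Y: 17>11, Z: 6<16.
P2 does better at W, Y but worse at V, X, Z; neither strategy dominates the other.

neither dominates the other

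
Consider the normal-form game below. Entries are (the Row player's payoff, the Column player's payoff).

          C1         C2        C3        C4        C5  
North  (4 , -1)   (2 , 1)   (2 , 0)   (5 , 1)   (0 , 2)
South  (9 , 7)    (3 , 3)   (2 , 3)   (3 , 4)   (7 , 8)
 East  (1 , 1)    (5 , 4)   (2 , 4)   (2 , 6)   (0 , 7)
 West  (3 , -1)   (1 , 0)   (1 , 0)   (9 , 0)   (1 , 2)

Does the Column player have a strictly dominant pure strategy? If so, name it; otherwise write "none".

C5 vs C1: North: 2>-1, South: 8>7, East: 7>1, West: 2>-1.
C5 vs C2: North: 2>1, South: 8>3, East: 7>4, West: 2>0.
C5 vs C3: North: 2>0, South: 8>3, East: 7>4, West: 2>0.
C5 vs C4: North: 2>1, South: 8>4, East: 7>6, West: 2>0.
C5 strictly beats every other strategy against every opponent action, so it is strictly dominant.

C5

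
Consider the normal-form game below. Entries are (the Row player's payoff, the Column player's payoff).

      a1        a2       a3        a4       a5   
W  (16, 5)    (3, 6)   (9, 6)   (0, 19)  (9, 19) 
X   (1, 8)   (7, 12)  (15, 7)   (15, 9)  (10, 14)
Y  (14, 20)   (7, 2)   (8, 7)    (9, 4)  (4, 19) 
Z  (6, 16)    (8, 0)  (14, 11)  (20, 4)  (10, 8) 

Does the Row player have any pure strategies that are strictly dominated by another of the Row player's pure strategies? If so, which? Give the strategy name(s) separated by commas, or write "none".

none

W is not dominated — it holds its own against X at a1 (16>1); Y at a1 (16>14); Z at a1 (16>6).
Nothing dominates X: W at a2 (7>3); Y at a2 (7=7); Z at a3 (15>14).
Y is not dominated — it holds its own against W at a2 (7>3); X at a1 (14>1); Z at a1 (14>6).
Nothing dominates Z: W at a2 (8>3); X at a1 (6>1); Y at a2 (8>7).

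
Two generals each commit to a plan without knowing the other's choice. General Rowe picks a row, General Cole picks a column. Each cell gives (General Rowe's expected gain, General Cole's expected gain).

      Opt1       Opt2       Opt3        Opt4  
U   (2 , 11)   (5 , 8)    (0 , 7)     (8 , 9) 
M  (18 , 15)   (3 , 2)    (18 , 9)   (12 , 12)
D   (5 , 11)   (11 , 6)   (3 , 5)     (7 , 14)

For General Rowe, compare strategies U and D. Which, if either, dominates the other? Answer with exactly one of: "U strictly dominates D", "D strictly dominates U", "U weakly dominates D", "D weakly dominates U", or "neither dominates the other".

Compare U to D across every action of General Cole: Opt1: 2<5, Opt2: 5<11, Opt3: 0<3, Opt4: 8>7.
U does better at Opt4 but worse at Opt1, Opt2, Opt3; neither strategy dominates the other.

neither dominates the other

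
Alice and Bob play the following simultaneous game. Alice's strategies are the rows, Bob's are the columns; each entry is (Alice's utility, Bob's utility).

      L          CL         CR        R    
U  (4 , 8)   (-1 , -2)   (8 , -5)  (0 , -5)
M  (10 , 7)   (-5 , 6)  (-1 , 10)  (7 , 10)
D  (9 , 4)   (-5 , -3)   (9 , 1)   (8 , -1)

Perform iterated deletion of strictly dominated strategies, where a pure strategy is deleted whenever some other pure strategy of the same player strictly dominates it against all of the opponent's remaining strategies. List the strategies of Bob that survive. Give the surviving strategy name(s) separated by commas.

L, CR, R

Bob's strategy CL is strictly dominated by L (U: 8>-2, M: 7>6, D: 4>-3) and is removed.
For Alice, D strictly dominates U on the remaining columns (L: 9>4, CR: 9>8, R: 8>0); eliminate U.
Among the remaining strategies, none is strictly dominated by another pure strategy of the same player, so the elimination stops.
Surviving strategies — Alice: {M, D}; Bob: {L, CR, R}.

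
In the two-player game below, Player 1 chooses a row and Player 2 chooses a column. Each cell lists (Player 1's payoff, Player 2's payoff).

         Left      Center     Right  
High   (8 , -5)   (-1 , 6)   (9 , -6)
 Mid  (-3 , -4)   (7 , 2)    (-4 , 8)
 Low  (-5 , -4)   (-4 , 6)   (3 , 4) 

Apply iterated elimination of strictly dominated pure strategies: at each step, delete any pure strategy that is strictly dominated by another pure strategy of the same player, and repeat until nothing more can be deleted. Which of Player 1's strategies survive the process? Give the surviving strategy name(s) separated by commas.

High, Mid

For Player 1, High strictly dominates Low on the remaining columns (Left: 8>-5, Center: -1>-4, Right: 9>3); eliminate Low.
Column Left is eliminated: Center beats it against every remaining row (High: 6>-5, Mid: 2>-4).
Among the remaining strategies, none is strictly dominated by another pure strategy of the same player, so the elimination stops.
Surviving strategies — Player 1: {High, Mid}; Player 2: {Center, Right}.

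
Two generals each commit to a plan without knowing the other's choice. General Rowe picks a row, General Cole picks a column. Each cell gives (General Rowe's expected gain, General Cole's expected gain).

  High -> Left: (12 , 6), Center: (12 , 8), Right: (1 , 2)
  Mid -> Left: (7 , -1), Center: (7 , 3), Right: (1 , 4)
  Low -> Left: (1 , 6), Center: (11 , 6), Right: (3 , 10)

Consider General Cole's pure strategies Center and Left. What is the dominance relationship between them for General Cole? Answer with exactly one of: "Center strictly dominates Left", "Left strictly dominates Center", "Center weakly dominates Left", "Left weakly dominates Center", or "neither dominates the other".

Center's payoffs vs Left's, by General Rowe's action — High: 8>6, Mid: 3>-1, Low: 6=6.
Center is at least as good everywhere and strictly better somewhere (tied only at Low), so Center weakly but not strictly dominates Left.

Center weakly dominates Left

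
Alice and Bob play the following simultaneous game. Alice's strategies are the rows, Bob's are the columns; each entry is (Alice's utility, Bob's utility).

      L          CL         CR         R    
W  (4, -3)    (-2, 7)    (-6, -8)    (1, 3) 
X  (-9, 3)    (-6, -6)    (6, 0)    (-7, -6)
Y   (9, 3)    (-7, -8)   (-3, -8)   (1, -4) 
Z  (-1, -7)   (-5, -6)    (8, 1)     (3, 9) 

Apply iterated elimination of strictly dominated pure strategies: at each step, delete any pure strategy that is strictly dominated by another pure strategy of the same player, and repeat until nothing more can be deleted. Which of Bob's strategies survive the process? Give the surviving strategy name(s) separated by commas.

For Alice, Z strictly dominates X on the remaining columns (L: -1>-9, CL: -5>-6, CR: 8>6, R: 3>-7); eliminate X.
Column CR is eliminated: R beats it against every remaining row (W: 3>-8, Y: -4>-8, Z: 9>1).
Among the remaining strategies, none is strictly dominated by another pure strategy of the same player, so the elimination stops.
Surviving strategies — Alice: {W, Y, Z}; Bob: {L, CL, R}.

L, CL, R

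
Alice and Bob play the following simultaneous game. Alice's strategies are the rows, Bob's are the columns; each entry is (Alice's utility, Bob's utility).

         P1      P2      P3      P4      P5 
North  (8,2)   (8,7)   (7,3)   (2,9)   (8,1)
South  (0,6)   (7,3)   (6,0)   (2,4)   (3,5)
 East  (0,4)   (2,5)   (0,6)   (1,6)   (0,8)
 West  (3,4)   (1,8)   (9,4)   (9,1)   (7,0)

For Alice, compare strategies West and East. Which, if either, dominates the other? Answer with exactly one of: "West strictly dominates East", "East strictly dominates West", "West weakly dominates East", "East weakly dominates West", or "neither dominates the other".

neither dominates the other

West's payoffs vs East's, by Bob's action — P1: 3>0, P2: 1<2, P3: 9>0, P4: 9>1, P5: 7>0.
West does better at P1, P3, P4, P5 but worse at P2; neither strategy dominates the other.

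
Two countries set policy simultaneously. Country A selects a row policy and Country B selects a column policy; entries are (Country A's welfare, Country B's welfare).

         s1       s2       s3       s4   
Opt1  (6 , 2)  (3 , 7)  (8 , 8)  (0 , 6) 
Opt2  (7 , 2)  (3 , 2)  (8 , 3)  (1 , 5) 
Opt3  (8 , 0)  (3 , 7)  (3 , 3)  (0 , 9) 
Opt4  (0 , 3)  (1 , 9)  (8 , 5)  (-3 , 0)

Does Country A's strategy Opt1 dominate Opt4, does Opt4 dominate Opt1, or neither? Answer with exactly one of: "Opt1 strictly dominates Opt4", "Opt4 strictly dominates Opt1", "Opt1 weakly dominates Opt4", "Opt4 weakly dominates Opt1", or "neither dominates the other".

Compare Opt1 to Opt4 across each opponent action: s1: 6>0, s2: 3>1, s3: 8=8, s4: 0>-3.
Opt1 is at least as good everywhere and strictly better somewhere (tied only at s3), so Opt1 weakly but not strictly dominates Opt4.

Opt1 weakly dominates Opt4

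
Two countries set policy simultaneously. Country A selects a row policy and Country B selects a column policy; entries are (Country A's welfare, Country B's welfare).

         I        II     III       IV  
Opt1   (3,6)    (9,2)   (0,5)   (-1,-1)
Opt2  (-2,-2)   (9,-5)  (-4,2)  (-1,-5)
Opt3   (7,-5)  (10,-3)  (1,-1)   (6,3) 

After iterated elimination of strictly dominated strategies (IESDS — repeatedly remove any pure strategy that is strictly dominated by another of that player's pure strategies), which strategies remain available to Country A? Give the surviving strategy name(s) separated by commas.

Opt3

For Country A, Opt3 strictly dominates Opt1 on the remaining columns (I: 7>3, II: 10>9, III: 1>0, IV: 6>-1); eliminate Opt1.
Row Opt2 is eliminated: Opt3 beats it against every remaining column (I: 7>-2, II: 10>9, III: 1>-4, IV: 6>-1).
Column I is eliminated: II beats it against every remaining row (Opt3: -3>-5).
Column II is eliminated: III beats it against every remaining row (Opt3: -1>-3).
Country B's strategy III is strictly dominated by IV (Opt3: 3>-1) and is removed.
Among the remaining strategies, none is strictly dominated by another pure strategy of the same player, so the elimination stops.
Surviving strategies — Country A: {Opt3}; Country B: {IV}.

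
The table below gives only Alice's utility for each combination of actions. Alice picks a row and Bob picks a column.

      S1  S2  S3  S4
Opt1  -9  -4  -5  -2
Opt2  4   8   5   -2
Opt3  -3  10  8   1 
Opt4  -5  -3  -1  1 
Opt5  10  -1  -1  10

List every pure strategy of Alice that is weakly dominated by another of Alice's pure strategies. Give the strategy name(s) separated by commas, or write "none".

Opt1 is weakly dominated by Opt2 (S1: 4>-9, S2: 8>-4, S3: 5>-5, S4: -2=-2).
Opt2: no other strategy beats it everywhere (Opt1 at S1 (4>-9); Opt3 at S1 (4>-3); Opt4 at S1 (4>-5); Opt5 at S2 (8>-1)).
Opt3 is not dominated — it holds its own against Opt1 at S1 (-3>-9); Opt2 at S2 (10>8); Opt4 at S1 (-3>-5); Opt5 at S2 (10>-1).
Opt4 is weakly dominated by Opt3 (S1: -3>-5, S2: 10>-3, S3: 8>-1, S4: 1=1).
Opt5: no other strategy beats it everywhere (Opt1 at S1 (10>-9); Opt2 at S1 (10>4); Opt3 at S1 (10>-3); Opt4 at S1 (10>-5)).

Opt1, Opt4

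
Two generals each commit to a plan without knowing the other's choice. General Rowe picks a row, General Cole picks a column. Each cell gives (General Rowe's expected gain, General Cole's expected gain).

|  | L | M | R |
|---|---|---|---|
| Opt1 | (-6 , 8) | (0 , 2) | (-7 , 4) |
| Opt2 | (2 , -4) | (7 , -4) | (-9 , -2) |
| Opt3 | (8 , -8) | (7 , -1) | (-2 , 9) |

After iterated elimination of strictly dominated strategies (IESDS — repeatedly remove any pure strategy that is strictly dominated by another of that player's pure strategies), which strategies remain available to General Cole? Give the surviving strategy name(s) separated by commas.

Row Opt1 is eliminated: Opt3 beats it against every remaining column (L: 8>-6, M: 7>0, R: -2>-7).
For General Cole, R strictly dominates L on the remaining rows (Opt2: -2>-4, Opt3: 9>-8); eliminate L.
General Cole's strategy M is strictly dominated by R (Opt2: -2>-4, Opt3: 9>-1) and is removed.
General Rowe's strategy Opt2 is strictly dominated by Opt3 (R: -2>-9) and is removed.
Among the remaining strategies, none is strictly dominated by another pure strategy of the same player, so the elimination stops.
Surviving strategies — General Rowe: {Opt3}; General Cole: {R}.

R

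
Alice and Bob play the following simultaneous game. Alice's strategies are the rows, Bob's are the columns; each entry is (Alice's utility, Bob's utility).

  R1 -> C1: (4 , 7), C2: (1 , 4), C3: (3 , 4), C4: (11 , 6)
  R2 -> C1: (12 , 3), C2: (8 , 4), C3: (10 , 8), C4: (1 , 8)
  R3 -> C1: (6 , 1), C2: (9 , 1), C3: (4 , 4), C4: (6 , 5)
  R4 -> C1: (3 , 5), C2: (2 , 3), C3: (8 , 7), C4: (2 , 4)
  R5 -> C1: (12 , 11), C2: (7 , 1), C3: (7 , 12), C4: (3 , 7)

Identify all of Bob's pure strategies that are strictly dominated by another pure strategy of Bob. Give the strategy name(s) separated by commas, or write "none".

C1 is not dominated — it holds its own against C2 at R1 (7>4); C3 at R1 (7>4); C4 at R1 (7>6).
C4 strictly dominates C2 — R1: 6>4, R2: 8>4, R3: 5>1, R4: 4>3, R5: 7>1.
C3: no other strategy beats it everywhere (C1 at R2 (8>3); C2 at R1 (4=4); C4 at R2 (8=8)).
Nothing dominates C4: C1 at R2 (8>3); C2 at R1 (6>4); C3 at R1 (6>4).

C2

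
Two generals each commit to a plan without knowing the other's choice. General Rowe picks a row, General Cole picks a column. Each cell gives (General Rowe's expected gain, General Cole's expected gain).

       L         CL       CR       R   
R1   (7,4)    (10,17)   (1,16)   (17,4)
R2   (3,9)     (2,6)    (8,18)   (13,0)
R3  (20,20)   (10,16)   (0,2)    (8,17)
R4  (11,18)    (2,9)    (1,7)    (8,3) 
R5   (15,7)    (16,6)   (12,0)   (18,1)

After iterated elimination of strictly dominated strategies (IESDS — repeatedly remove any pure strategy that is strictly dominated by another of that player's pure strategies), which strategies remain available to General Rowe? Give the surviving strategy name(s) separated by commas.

R3

General Rowe's strategy R1 is strictly dominated by R5 (L: 15>7, CL: 16>10, CR: 12>1, R: 18>17) and is removed.
General Rowe's strategy R2 is strictly dominated by R5 (L: 15>3, CL: 16>2, CR: 12>8, R: 18>13) and is removed.
General Rowe's strategy R4 is strictly dominated by R5 (L: 15>11, CL: 16>2, CR: 12>1, R: 18>8) and is removed.
Column CL is eliminated: L beats it against every remaining row (R3: 20>16, R5: 7>6).
Column CR is eliminated: L beats it against every remaining row (R3: 20>2, R5: 7>0).
For General Cole, L strictly dominates R on the remaining rows (R3: 20>17, R5: 7>1); eliminate R.
Row R5 is eliminated: R3 beats it against every remaining column (L: 20>15).
Among the remaining strategies, none is strictly dominated by another pure strategy of the same player, so the elimination stops.
Surviving strategies — General Rowe: {R3}; General Cole: {L}.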